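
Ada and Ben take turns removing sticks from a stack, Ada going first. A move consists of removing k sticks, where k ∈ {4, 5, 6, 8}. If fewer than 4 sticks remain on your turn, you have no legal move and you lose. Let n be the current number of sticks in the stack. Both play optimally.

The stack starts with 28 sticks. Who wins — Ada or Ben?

Ada wins.

Work bottom-up. With no move the player to move loses. Otherwise the position is W if at least one move leads to an L position for the opponent, and L if every move leads to a W.
n=0: no move → L
n=1: no move → L
n=2: no move → L
n=3: no move → L
n=4: W (go to 0, an L position)
n=5: W (go to 1, an L position)
n=6: W (go to 2, an L position)
n=7: W (go to 3, an L position)
n=8: W (go to 3, an L position)
n=9: W (go to 3, an L position)
n=10: W (go to 2, an L position)
n=11: W (go to 3, an L position)
n=12: L (options 8(W), 7(W), 6(W), 4(W) are all W)
n=13: L (options 9(W), 8(W), 7(W), 5(W) are all W)
n=14: L (options 10(W), 9(W), 8(W), 6(W) are all W)
n=15: L (options 11(W), 10(W), 9(W), 7(W) are all W)
n=16: W (go to 12, an L position)
n=17: W (go to 13, an L position)
n=18: W (go to 14, an L position)
n=19: W (go to 15, an L position)
n=20: W (go to 15, an L position)
n=21: W (go to 15, an L position)
n=22: W (go to 14, an L position)
n=23: W (go to 15, an L position)
n=24: L (options 20(W), 19(W), 18(W), 16(W) are all W)
n=25: L (options 21(W), 20(W), 19(W), 17(W) are all W)
n=26: L (options 22(W), 21(W), 20(W), 18(W) are all W)
n=27: L (options 23(W), 22(W), 21(W), 19(W) are all W)
n=28: W (go to 24, an L position)
From 28 Ada can remove 4, leaving 24, reaching an L position.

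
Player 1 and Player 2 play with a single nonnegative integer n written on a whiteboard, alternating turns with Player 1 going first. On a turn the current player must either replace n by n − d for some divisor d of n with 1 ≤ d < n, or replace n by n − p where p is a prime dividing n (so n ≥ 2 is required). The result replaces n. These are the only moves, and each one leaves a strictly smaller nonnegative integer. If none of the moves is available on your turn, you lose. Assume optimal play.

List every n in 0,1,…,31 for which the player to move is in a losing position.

Work bottom-up. With no move the player to move loses. Otherwise the position is W if at least one move leads to an L position for the opponent, and L if every move leads to a W.
n=0: no move → L
n=1: no move → L
n=2: can move to 0, which is L ⇒ W
n=3: can move to 0, which is L ⇒ W
n=4: moves to 2(W), 3(W); every one is W ⇒ L
n=5: can move to 0, which is L ⇒ W
n=6: can move to 4, which is L ⇒ W
n=7: can move to 0, which is L ⇒ W
n=8: can move to 4, which is L ⇒ W
n=9: moves to 6(W), 8(W); every one is W ⇒ L
n=10: can move to 9, which is L ⇒ W
n=11: can move to 0, which is L ⇒ W
n=12: can move to 9, which is L ⇒ W
n=13: can move to 0, which is L ⇒ W
n=14: moves to 7(W), 12(W), 13(W); every one is W ⇒ L
n=15: can move to 14, which is L ⇒ W
n=16: can move to 14, which is L ⇒ W
n=17: can move to 0, which is L ⇒ W
n=18: can move to 9, which is L ⇒ W
n=19: can move to 0, which is L ⇒ W
n=20: moves to 10(W), 15(W), 16(W), 18(W), 19(W); every one is W ⇒ L
n=21: can move to 14, which is L ⇒ W
n=22: can move to 20, which is L ⇒ W
n=23: can move to 0, which is L ⇒ W
n=24: can move to 20, which is L ⇒ W
n=25: can move to 20, which is L ⇒ W
n=26: moves to 13(W), 24(W), 25(W); every one is W ⇒ L
n=27: can move to 26, which is L ⇒ W
n=28: can move to 14, which is L ⇒ W
n=29: can move to 0, which is L ⇒ W
n=30: can move to 20, which is L ⇒ W
n=31: can move to 0, which is L ⇒ W
Reading off the rows marked L gives the requested list; there are 7 such values of n.

0, 1, 4, 9, 14, 20, 26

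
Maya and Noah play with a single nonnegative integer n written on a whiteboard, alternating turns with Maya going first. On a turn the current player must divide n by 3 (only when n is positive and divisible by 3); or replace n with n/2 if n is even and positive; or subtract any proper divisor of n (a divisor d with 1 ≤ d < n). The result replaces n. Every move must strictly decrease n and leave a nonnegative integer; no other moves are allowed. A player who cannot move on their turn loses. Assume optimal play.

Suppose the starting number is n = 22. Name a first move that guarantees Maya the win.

Compute win/loss labels from the base case upward. A position with no move is L. Any other position is W if it can reach an L in one move, else L.
n=0: no move → L
n=1: no move → L
n=2: reaches L-position 1 → W
n=3: reaches L-position 1 → W
n=4: only reaches 2(W), 3(W), all W → L
n=5: reaches L-position 4 → W
n=6: reaches L-position 4 → W
n=7: only reaches 6(W), which is W → L
n=8: reaches L-position 4 → W
n=9: only reaches 3(W), 6(W), 8(W), all W → L
n=10: reaches L-position 9 → W
n=11: only reaches 10(W), which is W → L
n=12: reaches L-position 4 → W
n=13: only reaches 12(W), which is W → L
n=14: reaches L-position 7 → W
n=15: only reaches 5(W), 10(W), 12(W), 14(W), all W → L
n=16: reaches L-position 15 → W
n=17: only reaches 16(W), which is W → L
n=18: reaches L-position 9 → W
n=19: only reaches 18(W), which is W → L
n=20: reaches L-position 15 → W
n=21: reaches L-position 7 → W
n=22: reaches L-position 11 → W
From 22, the L positions reachable in one move are: 11.

Move to 11.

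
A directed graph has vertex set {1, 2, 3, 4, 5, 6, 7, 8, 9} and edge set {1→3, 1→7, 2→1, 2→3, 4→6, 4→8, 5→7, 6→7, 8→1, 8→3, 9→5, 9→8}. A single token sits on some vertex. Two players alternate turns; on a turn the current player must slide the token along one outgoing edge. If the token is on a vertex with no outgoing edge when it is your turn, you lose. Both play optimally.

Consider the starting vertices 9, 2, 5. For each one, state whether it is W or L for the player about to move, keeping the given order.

Positions with no move are L. A position that does have a move is losing for the player to move precisely when every available move leads to a winning position for the opponent. Fill in the labels:
Every edge goes from a vertex to one that appears earlier in the order 7, 3, 6, 1, 8, 5, 4, 2, 9, so processing vertices in that order labels each vertex after all of its successors.
7: no outgoing edge → L
3: no outgoing edge → L
6: W (go to 7, an L position)
1: W (go to 3, an L position)
8: W (go to 3, an L position)
5: W (go to 7, an L position)
4: L (options 8(W), 6(W) are all W)
2: W (go to 3, an L position)
9: L (options 5(W), 8(W) are all W)

9: L, 2: W, 5: W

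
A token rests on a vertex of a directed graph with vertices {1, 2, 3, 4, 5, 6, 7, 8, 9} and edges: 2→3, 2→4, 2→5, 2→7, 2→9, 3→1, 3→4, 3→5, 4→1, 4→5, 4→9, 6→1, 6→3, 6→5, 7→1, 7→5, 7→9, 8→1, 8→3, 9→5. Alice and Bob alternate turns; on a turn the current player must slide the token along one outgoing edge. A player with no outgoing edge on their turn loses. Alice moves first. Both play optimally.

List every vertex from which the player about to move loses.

1, 5

Build the W/L table. Terminal = L. A non-terminal position is W if it has a move to some L; otherwise it is L.
Every edge goes from a vertex to one that appears earlier in the order 5, 1, 9, 4, 7, 3, 6, 2, 8, so processing vertices in that order labels each vertex after all of its successors.
5: no outgoing edge → L
1: no outgoing edge → L
9: reaches L-position 5 → W
4: reaches L-position 1 → W
7: reaches L-position 1 → W
3: reaches L-position 1 → W
6: reaches L-position 1 → W
2: reaches L-position 5 → W
8: reaches L-position 1 → W
The losing starting vertices are exactly the entries labelled L in this table (2 of them).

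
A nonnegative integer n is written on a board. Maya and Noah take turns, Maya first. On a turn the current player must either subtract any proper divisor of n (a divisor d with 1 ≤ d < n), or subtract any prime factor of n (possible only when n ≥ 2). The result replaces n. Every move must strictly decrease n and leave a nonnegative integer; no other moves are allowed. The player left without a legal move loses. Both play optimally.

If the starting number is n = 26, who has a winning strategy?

Compute win/loss labels from the base case upward. A position with no move is L. Any other position is W if it can reach an L in one move, else L.
n=0: no move → L
n=1: no move → L
n=2: W (go to 0, an L position)
n=3: W (go to 0, an L position)
n=4: L (options 2(W), 3(W) are all W)
n=5: W (go to 0, an L position)
n=6: W (go to 4, an L position)
n=7: W (go to 0, an L position)
n=8: W (go to 4, an L position)
n=9: L (options 6(W), 8(W) are all W)
n=10: W (go to 9, an L position)
n=11: W (go to 0, an L position)
n=12: W (go to 9, an L position)
n=13: W (go to 0, an L position)
n=14: L (options 7(W), 12(W), 13(W) are all W)
n=15: W (go to 14, an L position)
n=16: W (go to 14, an L position)
n=17: W (go to 0, an L position)
n=18: W (go to 9, an L position)
n=19: W (go to 0, an L position)
n=20: L (options 10(W), 15(W), 16(W), 18(W), 19(W) are all W)
n=21: W (go to 14, an L position)
n=22: W (go to 20, an L position)
n=23: W (go to 0, an L position)
n=24: W (go to 20, an L position)
n=25: W (go to 20, an L position)
n=26: L (options 13(W), 24(W), 25(W) are all W)
Every move from 26 reaches a W position, so the mover loses.

Noah wins.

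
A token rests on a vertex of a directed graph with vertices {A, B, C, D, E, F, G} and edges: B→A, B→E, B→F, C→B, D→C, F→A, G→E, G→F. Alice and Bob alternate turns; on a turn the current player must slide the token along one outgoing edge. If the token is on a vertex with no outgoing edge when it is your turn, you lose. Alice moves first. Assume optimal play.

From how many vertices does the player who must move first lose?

3

Build the W/L table. Terminal = L. A non-terminal position is W if it has a move to some L; otherwise it is L.
Every edge goes from a vertex to one that appears earlier in the order A, E, F, B, G, C, D, so processing vertices in that order labels each vertex after all of its successors.
A: no outgoing edge → L
E: no outgoing edge → L
F: →A(L), so W
B: →E(L), so W
G: →E(L), so W
C: →B(W) only, which is W, so L
D: →C(L), so W
The L vertices are A, C, E; that is 3 in all.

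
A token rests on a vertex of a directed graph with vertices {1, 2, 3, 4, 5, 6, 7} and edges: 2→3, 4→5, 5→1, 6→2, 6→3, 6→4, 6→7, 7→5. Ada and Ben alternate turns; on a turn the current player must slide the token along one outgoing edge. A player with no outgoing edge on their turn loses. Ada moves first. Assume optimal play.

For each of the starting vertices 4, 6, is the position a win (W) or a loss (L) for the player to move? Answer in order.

4: L, 6: W

Label each position W (a win for the player to move) or L (a loss). A position with no legal move is L; any other position is W exactly when some move reaches an L, and L when every move reaches a W.
Every edge goes from a vertex to one that appears earlier in the order 1, 3, 2, 5, 7, 4, 6, so processing vertices in that order labels each vertex after all of its successors.
1: no outgoing edge → L
3: no outgoing edge → L
2: W (go to 3, an L position)
5: W (go to 1, an L position)
7: L (sole option 5(W) is W)
4: L (sole option 5(W) is W)
6: W (go to 4, an L position)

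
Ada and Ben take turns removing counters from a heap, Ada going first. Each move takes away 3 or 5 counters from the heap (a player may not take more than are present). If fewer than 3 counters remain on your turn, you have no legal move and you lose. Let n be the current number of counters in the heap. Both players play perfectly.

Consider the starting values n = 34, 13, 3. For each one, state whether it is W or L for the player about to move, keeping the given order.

Build the W/L table. Terminal = L. A non-terminal position is W if it has a move to some L; otherwise it is L.
n=0: no move → L
n=1: no move → L
n=2: no move → L
n=3: W (go to 0, an L position)
n=4: W (go to 1, an L position)
n=5: W (go to 2, an L position)
n=6: W (go to 1, an L position)
n=7: W (go to 2, an L position)
n=8: L (options 5(W), 3(W) are all W)
n=9: L (options 6(W), 4(W) are all W)
n=10: L (options 7(W), 5(W) are all W)
n=11: W (go to 8, an L position)
n=12: W (go to 9, an L position)
n=13: W (go to 10, an L position)
n=14: W (go to 9, an L position)
n=15: W (go to 10, an L position)
n=16: L (options 13(W), 11(W) are all W)
n=17: L (options 14(W), 12(W) are all W)
n=18: L (options 15(W), 13(W) are all W)
n=19: W (go to 16, an L position)
n=20: W (go to 17, an L position)
n=21: W (go to 18, an L position)
n=22: W (go to 17, an L position)
n=23: W (go to 18, an L position)
n=24: L (options 21(W), 19(W) are all W)
n=25: L (options 22(W), 20(W) are all W)
n=26: L (options 23(W), 21(W) are all W)
n=27: W (go to 24, an L position)
n=28: W (go to 25, an L position)
n=29: W (go to 26, an L position)
n=30: W (go to 25, an L position)
n=31: W (go to 26, an L position)
n=32: L (options 29(W), 27(W) are all W)
n=33: L (options 30(W), 28(W) are all W)
n=34: L (options 31(W), 29(W) are all W)

34: L, 13: W, 3: W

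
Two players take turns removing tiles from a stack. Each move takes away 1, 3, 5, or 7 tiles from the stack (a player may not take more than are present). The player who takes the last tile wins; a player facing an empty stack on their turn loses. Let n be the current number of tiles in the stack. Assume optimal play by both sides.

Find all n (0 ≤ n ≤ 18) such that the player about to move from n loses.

Classify positions by backward induction: terminal positions (no move available) are L. From any other position, the mover wins iff some move reaches an L.
n=0: no move → L
n=1: W (go to 0, an L position)
n=2: L (sole option 1(W) is W)
n=3: W (go to 2, an L position)
n=4: L (options 3(W), 1(W) are all W)
n=5: W (go to 4, an L position)
n=6: L (options 5(W), 3(W), 1(W) are all W)
n=7: W (go to 6, an L position)
n=8: L (options 7(W), 5(W), 3(W), 1(W) are all W)
n=9: W (go to 8, an L position)
n=10: L (options 9(W), 7(W), 5(W), 3(W) are all W)
n=11: W (go to 10, an L position)
n=12: L (options 11(W), 9(W), 7(W), 5(W) are all W)
n=13: W (go to 12, an L position)
n=14: L (options 13(W), 11(W), 9(W), 7(W) are all W)
n=15: W (go to 14, an L position)
n=16: L (options 15(W), 13(W), 11(W), 9(W) are all W)
n=17: W (go to 16, an L position)
n=18: L (options 17(W), 15(W), 13(W), 11(W) are all W)
The losing starting values of n are exactly the entries labelled L in this table (10 of them).

0, 2, 4, 6, 8, 10, 12, 14, 16, 18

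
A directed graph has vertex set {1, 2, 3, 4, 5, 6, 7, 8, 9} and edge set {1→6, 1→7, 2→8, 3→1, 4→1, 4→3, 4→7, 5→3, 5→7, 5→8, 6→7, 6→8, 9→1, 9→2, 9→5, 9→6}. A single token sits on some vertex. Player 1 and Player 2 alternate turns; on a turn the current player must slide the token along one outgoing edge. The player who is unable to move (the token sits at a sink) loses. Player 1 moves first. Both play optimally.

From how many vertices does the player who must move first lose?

Build the W/L table. Terminal = L. A non-terminal position is W if it has a move to some L; otherwise it is L.
Every edge goes from a vertex to one that appears earlier in the order 7, 8, 6, 2, 1, 3, 4, 5, 9, so processing vertices in that order labels each vertex after all of its successors.
7: no outgoing edge → L
8: no outgoing edge → L
6: can move to 8, which is L ⇒ W
2: can move to 8, which is L ⇒ W
1: can move to 7, which is L ⇒ W
3: the only move is to 1(W), a W ⇒ L
4: can move to 3, which is L ⇒ W
5: can move to 3, which is L ⇒ W
9: moves to 5(W), 1(W), 2(W), 6(W); every one is W ⇒ L
The L vertices are 3, 7, 8, 9; that is 4 in all.

4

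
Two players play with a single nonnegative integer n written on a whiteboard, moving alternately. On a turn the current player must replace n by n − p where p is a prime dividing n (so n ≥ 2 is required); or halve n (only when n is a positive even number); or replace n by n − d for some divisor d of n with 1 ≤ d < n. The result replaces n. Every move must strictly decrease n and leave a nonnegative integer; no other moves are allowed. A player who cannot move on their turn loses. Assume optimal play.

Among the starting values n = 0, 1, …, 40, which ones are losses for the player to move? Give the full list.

0, 1, 4, 9, 14, 20, 26, 32, 35, 38

Work bottom-up. With no move the player to move loses. Otherwise the position is W if at least one move leads to an L position for the opponent, and L if every move leads to a W.
n=0: no move → L
n=1: no move → L
n=2: can move to 0, which is L ⇒ W
n=3: can move to 0, which is L ⇒ W
n=4: moves to 2(W), 3(W); every one is W ⇒ L
n=5: can move to 0, which is L ⇒ W
n=6: can move to 4, which is L ⇒ W
n=7: can move to 0, which is L ⇒ W
n=8: can move to 4, which is L ⇒ W
n=9: moves to 6(W), 8(W); every one is W ⇒ L
n=10: can move to 9, which is L ⇒ W
n=11: can move to 0, which is L ⇒ W
n=12: can move to 9, which is L ⇒ W
n=13: can move to 0, which is L ⇒ W
n=14: moves to 7(W), 12(W), 13(W); every one is W ⇒ L
n=15: can move to 14, which is L ⇒ W
n=16: can move to 14, which is L ⇒ W
n=17: can move to 0, which is L ⇒ W
n=18: can move to 9, which is L ⇒ W
n=19: can move to 0, which is L ⇒ W
n=20: moves to 10(W), 15(W), 16(W), 18(W), 19(W); every one is W ⇒ L
n=21: can move to 14, which is L ⇒ W
n=22: can move to 20, which is L ⇒ W
n=23: can move to 0, which is L ⇒ W
n=24: can move to 20, which is L ⇒ W
n=25: can move to 20, which is L ⇒ W
n=26: moves to 13(W), 24(W), 25(W); every one is W ⇒ L
n=27: can move to 26, which is L ⇒ W
n=28: can move to 14, which is L ⇒ W
n=29: can move to 0, which is L ⇒ W
n=30: can move to 20, which is L ⇒ W
n=31: can move to 0, which is L ⇒ W
n=32: moves to 16(W), 24(W), 28(W), 30(W), 31(W); every one is W ⇒ L
n=33: can move to 32, which is L ⇒ W
n=34: can move to 32, which is L ⇒ W
n=35: moves to 28(W), 30(W), 34(W); every one is W ⇒ L
n=36: can move to 32, which is L ⇒ W
n=37: can move to 0, which is L ⇒ W
n=38: moves to 19(W), 36(W), 37(W); every one is W ⇒ L
n=39: can move to 26, which is L ⇒ W
n=40: can move to 20, which is L ⇒ W
The losing starting values of n are exactly the entries labelled L in this table (10 of them).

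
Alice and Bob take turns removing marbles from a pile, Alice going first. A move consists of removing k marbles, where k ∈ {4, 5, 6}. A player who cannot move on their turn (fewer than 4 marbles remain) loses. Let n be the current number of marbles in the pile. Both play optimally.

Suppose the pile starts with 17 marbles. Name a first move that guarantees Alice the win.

Compute win/loss labels from the base case upward. A position with no move is L. Any other position is W if it can reach an L in one move, else L.
n=0: no move → L
n=1: no move → L
n=2: no move → L
n=3: no move → L
n=4: can move to 0, which is L ⇒ W
n=5: can move to 1, which is L ⇒ W
n=6: can move to 2, which is L ⇒ W
n=7: can move to 3, which is L ⇒ W
n=8: can move to 3, which is L ⇒ W
n=9: can move to 3, which is L ⇒ W
n=10: moves to 6(W), 5(W), 4(W); every one is W ⇒ L
n=11: moves to 7(W), 6(W), 5(W); every one is W ⇒ L
n=12: moves to 8(W), 7(W), 6(W); every one is W ⇒ L
n=13: moves to 9(W), 8(W), 7(W); every one is W ⇒ L
n=14: can move to 10, which is L ⇒ W
n=15: can move to 11, which is L ⇒ W
n=16: can move to 12, which is L ⇒ W
n=17: can move to 13, which is L ⇒ W
From 17, the L positions reachable in one move are: 13, 12, 11. Any move reaching one of these is winning.

Remove 4, leaving 13.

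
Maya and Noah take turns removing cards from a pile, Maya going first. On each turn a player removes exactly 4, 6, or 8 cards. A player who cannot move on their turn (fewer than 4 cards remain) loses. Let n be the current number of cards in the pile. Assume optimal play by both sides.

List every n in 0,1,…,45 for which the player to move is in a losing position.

Build the W/L table. Terminal = L. A non-terminal position is W if it has a move to some L; otherwise it is L.
n=0: no move → L
n=1: no move → L
n=2: no move → L
n=3: no move → L
n=4: W (go to 0, an L position)
n=5: W (go to 1, an L position)
n=6: W (go to 2, an L position)
n=7: W (go to 3, an L position)
n=8: W (go to 2, an L position)
n=9: W (go to 3, an L position)
n=10: W (go to 2, an L position)
n=11: W (go to 3, an L position)
n=12: L (options 8(W), 6(W), 4(W) are all W)
n=13: L (options 9(W), 7(W), 5(W) are all W)
n=14: L (options 10(W), 8(W), 6(W) are all W)
n=15: L (options 11(W), 9(W), 7(W) are all W)
n=16: W (go to 12, an L position)
n=17: W (go to 13, an L position)
n=18: W (go to 14, an L position)
n=19: W (go to 15, an L position)
n=20: W (go to 14, an L position)
n=21: W (go to 15, an L position)
n=22: W (go to 14, an L position)
n=23: W (go to 15, an L position)
n=24: L (options 20(W), 18(W), 16(W) are all W)
n=25: L (options 21(W), 19(W), 17(W) are all W)
n=26: L (options 22(W), 20(W), 18(W) are all W)
n=27: L (options 23(W), 21(W), 19(W) are all W)
n=28: W (go to 24, an L position)
n=29: W (go to 25, an L position)
n=30: W (go to 26, an L position)
n=31: W (go to 27, an L position)
n=32: W (go to 26, an L position)
n=33: W (go to 27, an L position)
n=34: W (go to 26, an L position)
n=35: W (go to 27, an L position)
n=36: L (options 32(W), 30(W), 28(W) are all W)
n=37: L (options 33(W), 31(W), 29(W) are all W)
n=38: L (options 34(W), 32(W), 30(W) are all W)
n=39: L (options 35(W), 33(W), 31(W) are all W)
n=40: W (go to 36, an L position)
n=41: W (go to 37, an L position)
n=42: W (go to 38, an L position)
n=43: W (go to 39, an L position)
n=44: W (go to 38, an L position)
n=45: W (go to 39, an L position)
The losing starting values of n are exactly the entries labelled L in this table (16 of them).

0, 1, 2, 3, 12, 13, 14, 15, 24, 25, 26, 27, 36, 37, 38, 39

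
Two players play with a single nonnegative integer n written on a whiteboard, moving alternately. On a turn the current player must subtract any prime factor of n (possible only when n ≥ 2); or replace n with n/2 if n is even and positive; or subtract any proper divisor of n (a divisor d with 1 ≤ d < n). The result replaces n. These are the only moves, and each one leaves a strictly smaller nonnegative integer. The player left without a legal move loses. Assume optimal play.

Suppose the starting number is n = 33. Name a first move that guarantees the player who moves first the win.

Compute win/loss labels from the base case upward. A position with no move is L. Any other position is W if it can reach an L in one move, else L.
n=0: no move → L
n=1: no move → L
n=2: can move to 0, which is L ⇒ W
n=3: can move to 0, which is L ⇒ W
n=4: moves to 2(W), 3(W); every one is W ⇒ L
n=5: can move to 0, which is L ⇒ W
n=6: can move to 4, which is L ⇒ W
n=7: can move to 0, which is L ⇒ W
n=8: can move to 4, which is L ⇒ W
n=9: moves to 6(W), 8(W); every one is W ⇒ L
n=10: can move to 9, which is L ⇒ W
n=11: can move to 0, which is L ⇒ W
n=12: can move to 9, which is L ⇒ W
n=13: can move to 0, which is L ⇒ W
n=14: moves to 7(W), 12(W), 13(W); every one is W ⇒ L
n=15: can move to 14, which is L ⇒ W
n=16: can move to 14, which is L ⇒ W
n=17: can move to 0, which is L ⇒ W
n=18: can move to 9, which is L ⇒ W
n=19: can move to 0, which is L ⇒ W
n=20: moves to 10(W), 15(W), 16(W), 18(W), 19(W); every one is W ⇒ L
n=21: can move to 14, which is L ⇒ W
n=22: can move to 20, which is L ⇒ W
n=23: can move to 0, which is L ⇒ W
n=24: can move to 20, which is L ⇒ W
n=25: can move to 20, which is L ⇒ W
n=26: moves to 13(W), 24(W), 25(W); every one is W ⇒ L
n=27: can move to 26, which is L ⇒ W
n=28: can move to 14, which is L ⇒ W
n=29: can move to 0, which is L ⇒ W
n=30: can move to 20, which is L ⇒ W
n=31: can move to 0, which is L ⇒ W
n=32: moves to 16(W), 24(W), 28(W), 30(W), 31(W); every one is W ⇒ L
n=33: can move to 32, which is L ⇒ W
From 33, the L positions reachable in one move are: 32.

Move to 32.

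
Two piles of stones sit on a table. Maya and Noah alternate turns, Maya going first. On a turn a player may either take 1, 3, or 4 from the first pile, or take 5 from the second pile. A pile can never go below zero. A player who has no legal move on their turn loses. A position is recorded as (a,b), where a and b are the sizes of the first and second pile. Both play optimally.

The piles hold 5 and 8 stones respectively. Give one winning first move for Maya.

Work bottom-up. With no move the player to move loses. Otherwise the position is W if at least one move leads to an L position for the opponent, and L if every move leads to a W.
No move ever increases a pile, so every position that can arise here has a ≤ 5 and b ≤ 8; it is enough to label the cells with 0 ≤ a ≤ 5 and 0 ≤ b ≤ 8.
Every move lowers a or b (never raises either), so fill the grid row by row in increasing a, and left to right within a row: each cell's successors are then already labelled.
      b=0  b=1  b=2  b=3  b=4  b=5  b=6  b=7  b=8
a=0:    L    L    L    L    L    W    W    W    W
a=1:    W    W    W    W    W    L    L    L    L
a=2:    L    L    L    L    L    W    W    W    W
a=3:    W    W    W    W    W    L    L    L    L
a=4:    W    W    W    W    W    W    W    W    W
a=5:    W    W    W    W    W    W    W    W    W
Cells with no legal move (terminal, hence L): (0,0), (0,1), (0,2), (0,3), (0,4).
The remaining L cells, each justified by listing all of its moves:
(1,5): L (options (0,5)(W), (1,0)(W) are all W)
(1,6): L (options (0,6)(W), (1,1)(W) are all W)
(1,7): L (options (0,7)(W), (1,2)(W) are all W)
(1,8): L (options (0,8)(W), (1,3)(W) are all W)
(2,0): L (sole option (1,0)(W) is W)
(2,1): L (sole option (1,1)(W) is W)
(2,2): L (sole option (1,2)(W) is W)
(2,3): L (sole option (1,3)(W) is W)
(2,4): L (sole option (1,4)(W) is W)
(3,5): L (options (2,5)(W), (0,5)(W), (3,0)(W) are all W)
(3,6): L (options (2,6)(W), (0,6)(W), (3,1)(W) are all W)
(3,7): L (options (2,7)(W), (0,7)(W), (3,2)(W) are all W)
(3,8): L (options (2,8)(W), (0,8)(W), (3,3)(W) are all W)
Every other cell has at least one move into one of the L cells above, so it is W.
From (5,8), the L positions reachable in one move are: (1,8).

Move to (1,8).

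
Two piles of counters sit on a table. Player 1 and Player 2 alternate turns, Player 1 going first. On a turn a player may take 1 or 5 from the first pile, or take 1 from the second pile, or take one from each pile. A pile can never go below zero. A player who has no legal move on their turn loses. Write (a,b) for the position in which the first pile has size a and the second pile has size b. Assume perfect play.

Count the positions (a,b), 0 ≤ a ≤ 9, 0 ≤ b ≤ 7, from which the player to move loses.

20

Classify positions by backward induction: terminal positions (no move available) are L. From any other position, the mover wins iff some move reaches an L.
Every move lowers a or b (never raises either), so fill the grid row by row in increasing a, and left to right within a row: each cell's successors are then already labelled.
      b=0  b=1  b=2  b=3  b=4  b=5  b=6  b=7
a=0:    L    W    L    W    L    W    L    W
a=1:    W    W    W    W    W    W    W    W
a=2:    L    W    L    W    L    W    L    W
a=3:    W    W    W    W    W    W    W    W
a=4:    L    W    L    W    L    W    L    W
a=5:    W    W    W    W    W    W    W    W
a=6:    L    W    L    W    L    W    L    W
a=7:    W    W    W    W    W    W    W    W
a=8:    L    W    L    W    L    W    L    W
a=9:    W    W    W    W    W    W    W    W
Cells with no legal move (terminal, hence L): (0,0).
The remaining L cells, each justified by listing all of its moves:
(0,2): only reaches (0,1)(W), which is W → L
(0,4): only reaches (0,3)(W), which is W → L
(0,6): only reaches (0,5)(W), which is W → L
(2,0): only reaches (1,0)(W), which is W → L
(2,2): only reaches (1,2)(W), (2,1)(W), (1,1)(W), all W → L
(2,4): only reaches (1,4)(W), (2,3)(W), (1,3)(W), all W → L
(2,6): only reaches (1,6)(W), (2,5)(W), (1,5)(W), all W → L
(4,0): only reaches (3,0)(W), which is W → L
(4,2): only reaches (3,2)(W), (4,1)(W), (3,1)(W), all W → L
(4,4): only reaches (3,4)(W), (4,3)(W), (3,3)(W), all W → L
(4,6): only reaches (3,6)(W), (4,5)(W), (3,5)(W), all W → L
(6,0): only reaches (5,0)(W), (1,0)(W), all W → L
(6,2): only reaches (5,2)(W), (1,2)(W), (6,1)(W), (5,1)(W), all W → L
(6,4): only reaches (5,4)(W), (1,4)(W), (6,3)(W), (5,3)(W), all W → L
(6,6): only reaches (5,6)(W), (1,6)(W), (6,5)(W), (5,5)(W), all W → L
(8,0): only reaches (7,0)(W), (3,0)(W), all W → L
(8,2): only reaches (7,2)(W), (3,2)(W), (8,1)(W), (7,1)(W), all W → L
(8,4): only reaches (7,4)(W), (3,4)(W), (8,3)(W), (7,3)(W), all W → L
(8,6): only reaches (7,6)(W), (3,6)(W), (8,5)(W), (7,5)(W), all W → L
Every other cell has at least one move into one of the L cells above, so it is W.
L cells per row: a=0: 4, a=1: 0, a=2: 4, a=3: 0, a=4: 4, a=5: 0, a=6: 4, a=7: 0, a=8: 4, a=9: 0; total 20.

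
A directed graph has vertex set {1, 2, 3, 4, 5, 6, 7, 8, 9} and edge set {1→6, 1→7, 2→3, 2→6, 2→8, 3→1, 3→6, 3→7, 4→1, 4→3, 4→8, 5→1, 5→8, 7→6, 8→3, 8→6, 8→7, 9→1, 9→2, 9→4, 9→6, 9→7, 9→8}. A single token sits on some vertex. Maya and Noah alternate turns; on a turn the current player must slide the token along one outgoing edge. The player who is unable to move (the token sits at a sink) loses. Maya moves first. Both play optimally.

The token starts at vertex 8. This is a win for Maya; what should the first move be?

Move to 6.

Positions with no move are L. A position that does have a move is losing for the player to move precisely when every available move leads to a winning position for the opponent. Fill in the labels:
Every edge goes from a vertex to one that appears earlier in the order 6, 7, 1, 3, 8, 2, 4, 9, 5, so processing vertices in that order labels each vertex after all of its successors.
6: no outgoing edge → L
7: →6(L), so W
1: →6(L), so W
3: →6(L), so W
8: →6(L), so W
2: →6(L), so W
4: →8(W), 3(W), 1(W) — all W, so L
9: →4(L), so W
5: →8(W), 1(W) — all W, so L
From 8, the L positions reachable in one move are: 6.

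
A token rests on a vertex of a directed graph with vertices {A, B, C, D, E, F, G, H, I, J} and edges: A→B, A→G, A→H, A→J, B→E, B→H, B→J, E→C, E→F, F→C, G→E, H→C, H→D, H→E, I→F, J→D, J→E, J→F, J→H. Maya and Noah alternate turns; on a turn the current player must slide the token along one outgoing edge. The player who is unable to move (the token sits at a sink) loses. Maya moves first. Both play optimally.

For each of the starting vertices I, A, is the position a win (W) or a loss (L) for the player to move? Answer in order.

I: L, A: W

Work bottom-up. With no move the player to move loses. Otherwise the position is W if at least one move leads to an L position for the opponent, and L if every move leads to a W.
Every edge goes from a vertex to one that appears earlier in the order D, C, F, E, H, G, J, B, I, A, so processing vertices in that order labels each vertex after all of its successors.
D: no outgoing edge → L
C: no outgoing edge → L
F: W (go to C, an L position)
E: W (go to C, an L position)
H: W (go to C, an L position)
G: L (sole option E(W) is W)
J: W (go to D, an L position)
B: L (options J(W), H(W), E(W) are all W)
I: L (sole option F(W) is W)
A: W (go to B, an L position)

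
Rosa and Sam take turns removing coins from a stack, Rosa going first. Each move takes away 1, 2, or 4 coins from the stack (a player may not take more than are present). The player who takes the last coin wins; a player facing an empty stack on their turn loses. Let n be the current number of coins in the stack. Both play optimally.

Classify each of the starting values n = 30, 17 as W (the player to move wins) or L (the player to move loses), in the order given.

30: L, 17: W

Classify positions by backward induction: terminal positions (no move available) are L. From any other position, the mover wins iff some move reaches an L.
n=0: no move → L
n=1: reaches L-position 0 → W
n=2: reaches L-position 0 → W
n=3: only reaches 2(W), 1(W), all W → L
n=4: reaches L-position 3 → W
n=5: reaches L-position 3 → W
n=6: only reaches 5(W), 4(W), 2(W), all W → L
n=7: reaches L-position 6 → W
n=8: reaches L-position 6 → W
n=9: only reaches 8(W), 7(W), 5(W), all W → L
n=10: reaches L-position 9 → W
n=11: reaches L-position 9 → W
n=12: only reaches 11(W), 10(W), 8(W), all W → L
n=13: reaches L-position 12 → W
n=14: reaches L-position 12 → W
n=15: only reaches 14(W), 13(W), 11(W), all W → L
n=16: reaches L-position 15 → W
n=17: reaches L-position 15 → W
n=18: only reaches 17(W), 16(W), 14(W), all W → L
n=19: reaches L-position 18 → W
n=20: reaches L-position 18 → W
n=21: only reaches 20(W), 19(W), 17(W), all W → L
n=22: reaches L-position 21 → W
n=23: reaches L-position 21 → W
n=24: only reaches 23(W), 22(W), 20(W), all W → L
n=25: reaches L-position 24 → W
n=26: reaches L-position 24 → W
n=27: only reaches 26(W), 25(W), 23(W), all W → L
n=28: reaches L-position 27 → W
n=29: reaches L-position 27 → W
n=30: only reaches 29(W), 28(W), 26(W), all W → L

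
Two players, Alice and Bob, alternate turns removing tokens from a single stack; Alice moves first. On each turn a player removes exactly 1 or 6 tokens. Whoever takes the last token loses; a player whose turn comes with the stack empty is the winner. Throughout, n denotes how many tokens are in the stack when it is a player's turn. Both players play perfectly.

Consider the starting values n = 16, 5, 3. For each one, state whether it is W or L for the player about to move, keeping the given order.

Classify positions by backward induction: terminal positions (no move available) are W. From any other position, the mover wins iff some move reaches an L.
n=0: no move; the opponent has just taken the last token and therefore loses → W
n=1: only reaches 0(W), which is W → L
n=2: reaches L-position 1 → W
n=3: only reaches 2(W), which is W → L
n=4: reaches L-position 3 → W
n=5: only reaches 4(W), which is W → L
n=6: reaches L-position 5 → W
n=7: reaches L-position 1 → W
n=8: only reaches 7(W), 2(W), all W → L
n=9: reaches L-position 8 → W
n=10: only reaches 9(W), 4(W), all W → L
n=11: reaches L-position 10 → W
n=12: only reaches 11(W), 6(W), all W → L
n=13: reaches L-position 12 → W
n=14: reaches L-position 8 → W
n=15: only reaches 14(W), 9(W), all W → L
n=16: reaches L-position 15 → W

16: W, 5: L, 3: L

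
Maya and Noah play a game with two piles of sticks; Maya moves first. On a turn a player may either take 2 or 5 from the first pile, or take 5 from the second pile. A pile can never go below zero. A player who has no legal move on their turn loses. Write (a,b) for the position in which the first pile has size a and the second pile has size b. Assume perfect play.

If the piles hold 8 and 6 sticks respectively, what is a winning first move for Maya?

Positions with no move are L. A position that does have a move is losing for the player to move precisely when every available move leads to a winning position for the opponent. Fill in the labels:
No move ever increases a pile, so every position that can arise here has a ≤ 8 and b ≤ 6; it is enough to label the cells with 0 ≤ a ≤ 8 and 0 ≤ b ≤ 6.
Every move lowers a or b (never raises either), so fill the grid row by row in increasing a, and left to right within a row: each cell's successors are then already labelled.
      b=0  b=1  b=2  b=3  b=4  b=5  b=6
a=0:    L    L    L    L    L    W    W
a=1:    L    L    L    L    L    W    W
a=2:    W    W    W    W    W    L    L
a=3:    W    W    W    W    W    L    L
a=4:    L    L    L    L    L    W    W
a=5:    W    W    W    W    W    W    W
a=6:    W    W    W    W    W    L    L
a=7:    L    L    L    L    L    W    W
a=8:    L    L    L    L    L    W    W
Cells with no legal move (terminal, hence L): (0,0), (0,1), (0,2), (0,3), (0,4), (1,0), (1,1), (1,2), (1,3), (1,4).
The remaining L cells, each justified by listing all of its moves:
(2,5): moves to (0,5)(W), (2,0)(W); every one is W ⇒ L
(2,6): moves to (0,6)(W), (2,1)(W); every one is W ⇒ L
(3,5): moves to (1,5)(W), (3,0)(W); every one is W ⇒ L
(3,6): moves to (1,6)(W), (3,1)(W); every one is W ⇒ L
(4,0): the only move is to (2,0)(W), a W ⇒ L
(4,1): the only move is to (2,1)(W), a W ⇒ L
(4,2): the only move is to (2,2)(W), a W ⇒ L
(4,3): the only move is to (2,3)(W), a W ⇒ L
(4,4): the only move is to (2,4)(W), a W ⇒ L
(6,5): moves to (4,5)(W), (1,5)(W), (6,0)(W); every one is W ⇒ L
(6,6): moves to (4,6)(W), (1,6)(W), (6,1)(W); every one is W ⇒ L
(7,0): moves to (5,0)(W), (2,0)(W); every one is W ⇒ L
(7,1): moves to (5,1)(W), (2,1)(W); every one is W ⇒ L
(7,2): moves to (5,2)(W), (2,2)(W); every one is W ⇒ L
(7,3): moves to (5,3)(W), (2,3)(W); every one is W ⇒ L
(7,4): moves to (5,4)(W), (2,4)(W); every one is W ⇒ L
(8,0): moves to (6,0)(W), (3,0)(W); every one is W ⇒ L
(8,1): moves to (6,1)(W), (3,1)(W); every one is W ⇒ L
(8,2): moves to (6,2)(W), (3,2)(W); every one is W ⇒ L
(8,3): moves to (6,3)(W), (3,3)(W); every one is W ⇒ L
(8,4): moves to (6,4)(W), (3,4)(W); every one is W ⇒ L
Every other cell has at least one move into one of the L cells above, so it is W.
From (8,6), the L positions reachable in one move are: (6,6), (3,6), (8,1). Any move reaching one of these is winning.

Move to (6,6).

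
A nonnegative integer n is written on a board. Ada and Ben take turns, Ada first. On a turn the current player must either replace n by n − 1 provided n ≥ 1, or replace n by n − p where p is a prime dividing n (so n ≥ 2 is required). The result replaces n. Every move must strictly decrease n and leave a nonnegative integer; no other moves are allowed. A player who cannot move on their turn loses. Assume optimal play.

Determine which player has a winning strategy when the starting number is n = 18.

Ada wins.

Use the standard recursion: the mover loses at a terminal position; elsewhere, the mover wins exactly when some move hands the opponent an L position.
n=0: no move → L
n=1: reaches L-position 0 → W
n=2: reaches L-position 0 → W
n=3: reaches L-position 0 → W
n=4: only reaches 2(W), 3(W), all W → L
n=5: reaches L-position 0 → W
n=6: reaches L-position 4 → W
n=7: reaches L-position 0 → W
n=8: only reaches 6(W), 7(W), all W → L
n=9: reaches L-position 8 → W
n=10: reaches L-position 8 → W
n=11: reaches L-position 0 → W
n=12: only reaches 9(W), 10(W), 11(W), all W → L
n=13: reaches L-position 0 → W
n=14: reaches L-position 12 → W
n=15: reaches L-position 12 → W
n=16: only reaches 14(W), 15(W), all W → L
n=17: reaches L-position 0 → W
n=18: reaches L-position 16 → W
The starting position 18 is W: Ada should move to 16, handing over an L position.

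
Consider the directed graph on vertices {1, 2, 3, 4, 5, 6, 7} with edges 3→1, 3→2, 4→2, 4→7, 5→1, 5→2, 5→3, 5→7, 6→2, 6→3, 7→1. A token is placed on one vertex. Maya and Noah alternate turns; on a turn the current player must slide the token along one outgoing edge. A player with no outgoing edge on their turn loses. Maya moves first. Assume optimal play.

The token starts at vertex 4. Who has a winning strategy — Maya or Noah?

Maya wins.

Compute win/loss labels from the base case upward. A position with no move is L. Any other position is W if it can reach an L in one move, else L.
Every edge goes from a vertex to one that appears earlier in the order 1, 2, 3, 7, 5, 4, 6, so processing vertices in that order labels each vertex after all of its successors.
1: no outgoing edge → L
2: no outgoing edge → L
3: reaches L-position 2 → W
7: reaches L-position 1 → W
5: reaches L-position 2 → W
4: reaches L-position 2 → W
6: reaches L-position 2 → W
The starting position 4 is W: Maya should move to 2, handing over an L position.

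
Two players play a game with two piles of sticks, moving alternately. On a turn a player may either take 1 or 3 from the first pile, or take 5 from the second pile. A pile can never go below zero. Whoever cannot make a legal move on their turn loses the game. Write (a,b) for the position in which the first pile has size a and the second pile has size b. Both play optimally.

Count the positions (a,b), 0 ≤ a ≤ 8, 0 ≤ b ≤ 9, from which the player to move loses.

Positions with no move are L. A position that does have a move is losing for the player to move precisely when every available move leads to a winning position for the opponent. Fill in the labels:
Every move lowers a or b (never raises either), so fill the grid row by row in increasing a, and left to right within a row: each cell's successors are then already labelled.
      b=0  b=1  b=2  b=3  b=4  b=5  b=6  b=7  b=8  b=9
a=0:    L    L    L    L    L    W    W    W    W    W
a=1:    W    W    W    W    W    L    L    L    L    L
a=2:    L    L    L    L    L    W    W    W    W    W
a=3:    W    W    W    W    W    L    L    L    L    L
a=4:    L    L    L    L    L    W    W    W    W    W
a=5:    W    W    W    W    W    L    L    L    L    L
a=6:    L    L    L    L    L    W    W    W    W    W
a=7:    W    W    W    W    W    L    L    L    L    L
a=8:    L    L    L    L    L    W    W    W    W    W
Cells with no legal move (terminal, hence L): (0,0), (0,1), (0,2), (0,3), (0,4).
The remaining L cells, each justified by listing all of its moves:
(1,5): moves to (0,5)(W), (1,0)(W); every one is W ⇒ L
(1,6): moves to (0,6)(W), (1,1)(W); every one is W ⇒ L
(1,7): moves to (0,7)(W), (1,2)(W); every one is W ⇒ L
(1,8): moves to (0,8)(W), (1,3)(W); every one is W ⇒ L
(1,9): moves to (0,9)(W), (1,4)(W); every one is W ⇒ L
(2,0): the only move is to (1,0)(W), a W ⇒ L
(2,1): the only move is to (1,1)(W), a W ⇒ L
(2,2): the only move is to (1,2)(W), a W ⇒ L
(2,3): the only move is to (1,3)(W), a W ⇒ L
(2,4): the only move is to (1,4)(W), a W ⇒ L
(3,5): moves to (2,5)(W), (0,5)(W), (3,0)(W); every one is W ⇒ L
(3,6): moves to (2,6)(W), (0,6)(W), (3,1)(W); every one is W ⇒ L
(3,7): moves to (2,7)(W), (0,7)(W), (3,2)(W); every one is W ⇒ L
(3,8): moves to (2,8)(W), (0,8)(W), (3,3)(W); every one is W ⇒ L
(3,9): moves to (2,9)(W), (0,9)(W), (3,4)(W); every one is W ⇒ L
(4,0): moves to (3,0)(W), (1,0)(W); every one is W ⇒ L
(4,1): moves to (3,1)(W), (1,1)(W); every one is W ⇒ L
(4,2): moves to (3,2)(W), (1,2)(W); every one is W ⇒ L
(4,3): moves to (3,3)(W), (1,3)(W); every one is W ⇒ L
(4,4): moves to (3,4)(W), (1,4)(W); every one is W ⇒ L
(5,5): moves to (4,5)(W), (2,5)(W), (5,0)(W); every one is W ⇒ L
(5,6): moves to (4,6)(W), (2,6)(W), (5,1)(W); every one is W ⇒ L
(5,7): moves to (4,7)(W), (2,7)(W), (5,2)(W); every one is W ⇒ L
(5,8): moves to (4,8)(W), (2,8)(W), (5,3)(W); every one is W ⇒ L
(5,9): moves to (4,9)(W), (2,9)(W), (5,4)(W); every one is W ⇒ L
(6,0): moves to (5,0)(W), (3,0)(W); every one is W ⇒ L
(6,1): moves to (5,1)(W), (3,1)(W); every one is W ⇒ L
(6,2): moves to (5,2)(W), (3,2)(W); every one is W ⇒ L
(6,3): moves to (5,3)(W), (3,3)(W); every one is W ⇒ L
(6,4): moves to (5,4)(W), (3,4)(W); every one is W ⇒ L
(7,5): moves to (6,5)(W), (4,5)(W), (7,0)(W); every one is W ⇒ L
(7,6): moves to (6,6)(W), (4,6)(W), (7,1)(W); every one is W ⇒ L
(7,7): moves to (6,7)(W), (4,7)(W), (7,2)(W); every one is W ⇒ L
(7,8): moves to (6,8)(W), (4,8)(W), (7,3)(W); every one is W ⇒ L
(7,9): moves to (6,9)(W), (4,9)(W), (7,4)(W); every one is W ⇒ L
(8,0): moves to (7,0)(W), (5,0)(W); every one is W ⇒ L
(8,1): moves to (7,1)(W), (5,1)(W); every one is W ⇒ L
(8,2): moves to (7,2)(W), (5,2)(W); every one is W ⇒ L
(8,3): moves to (7,3)(W), (5,3)(W); every one is W ⇒ L
(8,4): moves to (7,4)(W), (5,4)(W); every one is W ⇒ L
Every other cell has at least one move into one of the L cells above, so it is W.
L cells per row: a=0: 5, a=1: 5, a=2: 5, a=3: 5, a=4: 5, a=5: 5, a=6: 5, a=7: 5, a=8: 5; total 45.

45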